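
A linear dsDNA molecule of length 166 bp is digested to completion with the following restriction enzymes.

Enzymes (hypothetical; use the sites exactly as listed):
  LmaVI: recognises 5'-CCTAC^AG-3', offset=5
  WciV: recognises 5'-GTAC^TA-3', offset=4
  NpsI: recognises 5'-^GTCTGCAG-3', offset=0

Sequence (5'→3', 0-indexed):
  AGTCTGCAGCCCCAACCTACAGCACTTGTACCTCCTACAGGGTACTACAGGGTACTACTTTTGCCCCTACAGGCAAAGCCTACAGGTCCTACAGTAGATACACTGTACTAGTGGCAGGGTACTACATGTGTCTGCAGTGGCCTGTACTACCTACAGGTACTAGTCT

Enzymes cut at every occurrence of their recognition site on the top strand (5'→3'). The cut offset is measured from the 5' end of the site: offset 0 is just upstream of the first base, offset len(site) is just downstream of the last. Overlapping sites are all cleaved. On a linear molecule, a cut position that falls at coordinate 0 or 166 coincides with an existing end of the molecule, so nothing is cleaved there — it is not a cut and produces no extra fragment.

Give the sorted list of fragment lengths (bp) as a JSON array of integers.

Per-enzyme occurrences:
  LmaVI (CCTACAG, off=5): starts [15, 33, 65, 78, 87, 149] → cuts [20, 38, 70, 83, 92, 154]
  WciV (GTACTA, off=4): starts [41, 51, 104, 118, 143, 156] → cuts [45, 55, 108, 122, 147, 160]
  NpsI (GTCTGCAG, off=0): starts [1, 129] → cuts [1, 129]

All cut coordinates (distinct, sorted): [1, 20, 38, 45, 55, 70, 83, 92, 108, 122, 129, 147, 154, 160]

Fragments:
  [0,1): 1 bp
  [1,20): 19 bp
  [20,38): 18 bp
  [38,45): 7 bp
  [45,55): 10 bp
  [55,70): 15 bp
  [70,83): 13 bp
  [83,92): 9 bp
  [92,108): 16 bp
  [108,122): 14 bp
  [122,129): 7 bp
  [129,147): 18 bp
  [147,154): 7 bp
  [154,160): 6 bp
  [160,166): 6 bp

[1,6,6,7,7,7,9,10,13,14,15,16,18,18,19]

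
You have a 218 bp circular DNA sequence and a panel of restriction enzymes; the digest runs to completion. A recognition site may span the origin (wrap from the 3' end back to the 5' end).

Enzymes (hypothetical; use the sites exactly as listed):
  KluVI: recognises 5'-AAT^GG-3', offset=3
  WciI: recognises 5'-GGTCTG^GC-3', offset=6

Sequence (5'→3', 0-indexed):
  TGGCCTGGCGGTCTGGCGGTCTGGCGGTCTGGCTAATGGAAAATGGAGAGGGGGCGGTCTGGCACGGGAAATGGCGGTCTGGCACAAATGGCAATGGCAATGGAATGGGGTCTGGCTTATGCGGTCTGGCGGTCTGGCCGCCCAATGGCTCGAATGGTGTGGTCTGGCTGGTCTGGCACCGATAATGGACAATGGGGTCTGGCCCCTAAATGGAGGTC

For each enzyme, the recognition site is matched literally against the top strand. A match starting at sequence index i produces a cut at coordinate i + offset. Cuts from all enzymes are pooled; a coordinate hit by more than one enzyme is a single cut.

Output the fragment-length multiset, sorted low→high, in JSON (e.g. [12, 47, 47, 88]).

[5,6,6,6,7,7,8,8,8,8,8,8,9,9,9,9,10,10,11,11,11,13,14,17]

Site scan:
  KluVI (AATGG, off=3): starts [34, 41, 69, 86, 92, 98, 103, 143, 152, 183, 190, 208] → cuts [37, 44, 72, 89, 95, 101, 106, 146, 155, 186, 193, 211]
  WciI (GGTCTGGC, off=6): starts [9, 17, 25, 55, 75, 108, 122, 130, 160, 169, 195, 214] → cuts [2, 15, 23, 31, 61, 81, 114, 128, 136, 166, 175, 201]

Pooled cuts: [2, 15, 23, 31, 37, 44, 61, 72, 81, 89, 95, 101, 106, 114, 128, 136, 146, 155, 166, 175, 186, 193, 201, 211]

Fragments:
  2→15: 13 bp
  15→23: 8 bp
  23→31: 8 bp
  31→37: 6 bp
  37→44: 7 bp
  44→61: 17 bp
  61→72: 11 bp
  72→81: 9 bp
  81→89: 8 bp
  89→95: 6 bp
  95→101: 6 bp
  101→106: 5 bp
  106→114: 8 bp
  114→128: 14 bp
  128→136: 8 bp
  136→146: 10 bp
  146→155: 9 bp
  155→166: 11 bp
  166→175: 9 bp
  175→186: 11 bp
  186→193: 7 bp
  193→201: 8 bp
  201→211: 10 bp
  211→2 (wrap): 218-211+2 = 9 bp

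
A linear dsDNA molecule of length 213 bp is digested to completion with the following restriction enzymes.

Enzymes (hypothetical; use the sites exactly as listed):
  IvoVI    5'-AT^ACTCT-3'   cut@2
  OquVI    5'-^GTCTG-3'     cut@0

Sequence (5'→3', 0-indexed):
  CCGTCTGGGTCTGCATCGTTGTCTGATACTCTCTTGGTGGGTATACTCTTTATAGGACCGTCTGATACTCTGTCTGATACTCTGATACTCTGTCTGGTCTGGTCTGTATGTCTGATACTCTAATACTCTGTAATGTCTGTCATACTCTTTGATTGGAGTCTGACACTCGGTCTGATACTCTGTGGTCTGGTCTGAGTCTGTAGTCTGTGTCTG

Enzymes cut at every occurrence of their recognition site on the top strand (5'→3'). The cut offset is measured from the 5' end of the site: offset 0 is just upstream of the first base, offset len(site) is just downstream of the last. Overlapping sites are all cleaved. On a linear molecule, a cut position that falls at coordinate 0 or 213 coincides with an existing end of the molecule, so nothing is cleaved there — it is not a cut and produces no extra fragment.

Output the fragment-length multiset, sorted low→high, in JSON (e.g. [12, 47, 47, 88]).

Site scan:
  IvoVI ATACTCT/2: at [25, 42, 64, 76, 84, 114, 122, 141, 174] ⇒ [27, 44, 66, 78, 86, 116, 124, 143, 176]
  OquVI GTCTG/0: at [2, 8, 20, 59, 71, 91, 96, 101, 109, 134, 157, 169, 184, 189, 195, 202, 208] ⇒ [2, 8, 20, 59, 71, 91, 96, 101, 109, 134, 157, 169, 184, 189, 195, 202, 208]

All cut coordinates (distinct, sorted): [2, 8, 20, 27, 44, 59, 66, 71, 78, 86, 91, 96, 101, 109, 116, 124, 134, 143, 157, 169, 176, 184, 189, 195, 202, 208]

Fragments:
  [0,2): 2 bp
  [2,8): 6 bp
  [8,20): 12 bp
  [20,27): 7 bp
  [27,44): 17 bp
  [44,59): 15 bp
  [59,66): 7 bp
  [66,71): 5 bp
  [71,78): 7 bp
  [78,86): 8 bp
  [86,91): 5 bp
  [91,96): 5 bp
  [96,101): 5 bp
  [101,109): 8 bp
  [109,116): 7 bp
  [116,124): 8 bp
  [124,134): 10 bp
  [134,143): 9 bp
  [143,157): 14 bp
  [157,169): 12 bp
  [169,176): 7 bp
  [176,184): 8 bp
  [184,189): 5 bp
  [189,195): 6 bp
  [195,202): 7 bp
  [202,208): 6 bp
  [208,213): 5 bp

[2,5,5,5,5,5,5,6,6,6,7,7,7,7,7,7,8,8,8,8,9,10,12,12,14,15,17]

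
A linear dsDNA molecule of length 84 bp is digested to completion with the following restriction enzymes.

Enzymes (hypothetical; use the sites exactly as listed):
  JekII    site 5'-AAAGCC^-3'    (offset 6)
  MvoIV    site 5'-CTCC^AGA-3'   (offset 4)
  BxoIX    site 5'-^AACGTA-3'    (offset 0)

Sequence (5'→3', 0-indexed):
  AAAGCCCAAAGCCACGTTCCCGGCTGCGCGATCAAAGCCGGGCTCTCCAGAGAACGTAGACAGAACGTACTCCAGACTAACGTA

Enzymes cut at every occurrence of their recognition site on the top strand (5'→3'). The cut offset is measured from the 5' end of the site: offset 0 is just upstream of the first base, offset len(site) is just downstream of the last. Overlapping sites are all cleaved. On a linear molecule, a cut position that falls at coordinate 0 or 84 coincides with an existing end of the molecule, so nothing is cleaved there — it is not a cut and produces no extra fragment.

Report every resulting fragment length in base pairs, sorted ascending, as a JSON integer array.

Site scan:
  JekII (AAAGCC, off=6): starts [0, 7, 33] → cuts [6, 13, 39]
  MvoIV (CTCCAGA, off=4): starts [44, 69] → cuts [48, 73]
  BxoIX (AACGTA, off=0): starts [52, 63, 78] → cuts [52, 63, 78]

All cut coordinates (distinct, sorted): [6, 13, 39, 48, 52, 63, 73, 78]

Fragments:
  [0,6): 6 bp
  [6,13): 7 bp
  [13,39): 26 bp
  [39,48): 9 bp
  [48,52): 4 bp
  [52,63): 11 bp
  [63,73): 10 bp
  [73,78): 5 bp
  [78,84): 6 bp

[4,5,6,6,7,9,10,11,26]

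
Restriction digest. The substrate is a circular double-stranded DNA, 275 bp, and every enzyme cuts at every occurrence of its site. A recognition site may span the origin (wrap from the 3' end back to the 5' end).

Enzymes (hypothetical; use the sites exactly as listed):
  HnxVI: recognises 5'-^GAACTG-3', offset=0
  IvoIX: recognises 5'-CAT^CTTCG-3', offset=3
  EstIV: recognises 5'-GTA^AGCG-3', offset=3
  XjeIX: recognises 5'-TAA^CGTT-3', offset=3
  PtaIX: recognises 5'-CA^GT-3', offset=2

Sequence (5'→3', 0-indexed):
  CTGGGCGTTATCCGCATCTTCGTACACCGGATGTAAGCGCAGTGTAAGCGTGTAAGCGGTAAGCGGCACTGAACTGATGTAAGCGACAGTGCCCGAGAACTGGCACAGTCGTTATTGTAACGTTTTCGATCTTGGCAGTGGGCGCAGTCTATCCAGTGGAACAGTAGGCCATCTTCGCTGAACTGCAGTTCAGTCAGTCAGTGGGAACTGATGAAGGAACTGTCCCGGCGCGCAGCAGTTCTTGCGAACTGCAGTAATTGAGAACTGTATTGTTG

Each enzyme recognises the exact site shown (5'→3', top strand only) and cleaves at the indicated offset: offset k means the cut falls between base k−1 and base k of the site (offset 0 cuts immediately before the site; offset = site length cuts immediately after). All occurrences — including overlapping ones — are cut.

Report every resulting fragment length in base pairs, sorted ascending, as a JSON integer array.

Site scan:
  HnxVI GAACTG/0: at [70, 96, 179, 204, 216, 245, 261] ⇒ [70, 96, 179, 204, 216, 245, 261]
  IvoIX CATCTTCG/3: at [14, 169] ⇒ [17, 172]
  EstIV GTAAGCG/3: at [32, 43, 51, 58, 78] ⇒ [35, 46, 54, 61, 81]
  XjeIX TAACGTT/3: at [117] ⇒ [120]
  PtaIX CAGT/2: at [39, 86, 105, 135, 144, 153, 161, 185, 190, 194, 198, 235, 251] ⇒ [41, 88, 107, 137, 146, 155, 163, 187, 192, 196, 200, 237, 253]

Pooled cuts: [17, 35, 41, 46, 54, 61, 70, 81, 88, 96, 107, 120, 137, 146, 155, 163, 172, 179, 187, 192, 196, 200, 204, 216, 237, 245, 253, 261]

Fragments:
  17→35: 18 bp
  35→41: 6 bp
  41→46: 5 bp
  46→54: 8 bp
  54→61: 7 bp
  61→70: 9 bp
  70→81: 11 bp
  81→88: 7 bp
  88→96: 8 bp
  96→107: 11 bp
  107→120: 13 bp
  120→137: 17 bp
  137→146: 9 bp
  146→155: 9 bp
  155→163: 8 bp
  163→172: 9 bp
  172→179: 7 bp
  179→187: 8 bp
  187→192: 5 bp
  192→196: 4 bp
  196→200: 4 bp
  200→204: 4 bp
  204→216: 12 bp
  216→237: 21 bp
  237→245: 8 bp
  245→253: 8 bp
  253→261: 8 bp
  261→17 (wrap): 275-261+17 = 31 bp

[4,4,4,5,5,6,7,7,7,8,8,8,8,8,8,8,9,9,9,9,11,11,12,13,17,18,21,31]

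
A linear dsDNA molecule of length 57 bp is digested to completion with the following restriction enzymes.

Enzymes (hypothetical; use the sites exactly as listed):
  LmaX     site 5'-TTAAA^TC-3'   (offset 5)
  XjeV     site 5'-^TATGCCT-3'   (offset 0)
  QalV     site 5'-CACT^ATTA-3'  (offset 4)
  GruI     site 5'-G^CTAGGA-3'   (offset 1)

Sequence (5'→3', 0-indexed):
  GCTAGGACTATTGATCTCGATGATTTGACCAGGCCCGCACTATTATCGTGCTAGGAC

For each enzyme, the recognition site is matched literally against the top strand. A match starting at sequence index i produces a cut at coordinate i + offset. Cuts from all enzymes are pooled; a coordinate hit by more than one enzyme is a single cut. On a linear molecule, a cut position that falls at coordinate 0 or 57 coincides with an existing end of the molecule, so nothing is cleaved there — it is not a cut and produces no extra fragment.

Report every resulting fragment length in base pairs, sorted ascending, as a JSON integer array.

Scan for sites:
  LmaX (TTAAATC, off=5): no sites
  XjeV (TATGCCT, off=0): no sites
  QalV CACTATTA/4: at [37] ⇒ [41]
  GruI GCTAGGA/1: at [0, 49] ⇒ [1, 50]

Pooled cuts: [1, 41, 50]

Fragment lengths:
  [0,1): 1 bp
  [1,41): 40 bp
  [41,50): 9 bp
  [50,57): 7 bp

[1,7,9,40]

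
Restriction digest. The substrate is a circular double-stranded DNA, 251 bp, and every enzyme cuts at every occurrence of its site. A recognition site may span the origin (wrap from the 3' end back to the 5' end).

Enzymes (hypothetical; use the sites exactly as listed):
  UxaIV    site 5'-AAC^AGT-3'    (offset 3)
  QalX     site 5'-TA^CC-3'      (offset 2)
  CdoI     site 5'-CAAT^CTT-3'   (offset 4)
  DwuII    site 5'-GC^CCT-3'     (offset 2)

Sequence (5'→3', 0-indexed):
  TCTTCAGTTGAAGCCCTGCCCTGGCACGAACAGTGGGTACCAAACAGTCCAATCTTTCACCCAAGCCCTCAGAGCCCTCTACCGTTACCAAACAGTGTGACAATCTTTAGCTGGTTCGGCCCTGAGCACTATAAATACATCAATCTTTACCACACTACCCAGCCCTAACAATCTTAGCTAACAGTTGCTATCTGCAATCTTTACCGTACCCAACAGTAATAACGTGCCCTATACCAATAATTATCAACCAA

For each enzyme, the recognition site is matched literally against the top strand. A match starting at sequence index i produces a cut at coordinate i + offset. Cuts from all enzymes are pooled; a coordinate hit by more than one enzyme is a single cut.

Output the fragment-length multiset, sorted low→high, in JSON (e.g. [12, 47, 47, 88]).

Site scan:
  UxaIV AACAGT/3: at [28, 42, 90, 179, 211] ⇒ [31, 45, 93, 182, 214]
  QalX TACC/2: at [37, 79, 85, 147, 155, 201, 206, 231] ⇒ [39, 81, 87, 149, 157, 203, 208, 233]
  CdoI CAATCTT/4: at [49, 100, 140, 168, 194, 248] ⇒ [1, 53, 104, 144, 172, 198]
  DwuII GCCCT/2: at [12, 17, 64, 73, 118, 161, 225] ⇒ [14, 19, 66, 75, 120, 163, 227]

Pooled cuts: [1, 14, 19, 31, 39, 45, 53, 66, 75, 81, 87, 93, 104, 120, 144, 149, 157, 163, 172, 182, 198, 203, 208, 214, 227, 233]

Fragments:
  1→14: 13 bp
  14→19: 5 bp
  19→31: 12 bp
  31→39: 8 bp
  39→45: 6 bp
  45→53: 8 bp
  53→66: 13 bp
  66→75: 9 bp
  75→81: 6 bp
  81→87: 6 bp
  87→93: 6 bp
  93→104: 11 bp
  104→120: 16 bp
  120→144: 24 bp
  144→149: 5 bp
  149→157: 8 bp
  157→163: 6 bp
  163→172: 9 bp
  172→182: 10 bp
  182→198: 16 bp
  198→203: 5 bp
  203→208: 5 bp
  208→214: 6 bp
  214→227: 13 bp
  227→233: 6 bp
  233→1 (wrap): 251-233+1 = 19 bp

[5,5,5,5,6,6,6,6,6,6,6,8,8,8,9,9,10,11,12,13,13,13,16,16,19,24]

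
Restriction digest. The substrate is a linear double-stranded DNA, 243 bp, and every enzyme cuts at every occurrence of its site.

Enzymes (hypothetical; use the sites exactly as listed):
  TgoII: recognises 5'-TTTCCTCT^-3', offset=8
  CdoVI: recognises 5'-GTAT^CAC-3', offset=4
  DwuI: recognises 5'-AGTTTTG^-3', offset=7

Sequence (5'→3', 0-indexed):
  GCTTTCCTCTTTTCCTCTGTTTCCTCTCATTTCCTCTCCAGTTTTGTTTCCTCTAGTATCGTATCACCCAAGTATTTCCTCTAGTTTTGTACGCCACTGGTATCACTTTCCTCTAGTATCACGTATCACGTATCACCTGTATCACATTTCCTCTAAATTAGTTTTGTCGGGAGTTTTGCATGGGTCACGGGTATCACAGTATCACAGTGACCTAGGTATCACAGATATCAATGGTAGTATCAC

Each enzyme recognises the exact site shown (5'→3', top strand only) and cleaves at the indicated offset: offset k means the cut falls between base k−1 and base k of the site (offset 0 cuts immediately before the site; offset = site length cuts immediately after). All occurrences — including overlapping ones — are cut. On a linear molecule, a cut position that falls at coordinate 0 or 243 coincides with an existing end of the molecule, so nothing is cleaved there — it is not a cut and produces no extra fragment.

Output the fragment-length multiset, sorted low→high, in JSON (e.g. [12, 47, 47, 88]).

[3,5,7,7,7,8,8,8,9,9,9,10,10,10,11,12,12,12,14,16,17,18,21]

Per-enzyme occurrences:
  TgoII (TTTCCTCT, off=8): starts [2, 10, 19, 29, 46, 74, 106, 146] → cuts [10, 18, 27, 37, 54, 82, 114, 154]
  CdoVI (GTATCAC, off=4): starts [60, 99, 115, 122, 129, 138, 190, 198, 215, 236] → cuts [64, 103, 119, 126, 133, 142, 194, 202, 219, 240]
  DwuI (AGTTTTG, off=7): starts [39, 82, 159, 171] → cuts [46, 89, 166, 178]

Pooled cuts: [10, 18, 27, 37, 46, 54, 64, 82, 89, 103, 114, 119, 126, 133, 142, 154, 166, 178, 194, 202, 219, 240]

Fragments:
  [0,10): 10 bp
  [10,18): 8 bp
  [18,27): 9 bp
  [27,37): 10 bp
  [37,46): 9 bp
  [46,54): 8 bp
  [54,64): 10 bp
  [64,82): 18 bp
  [82,89): 7 bp
  [89,103): 14 bp
  [103,114): 11 bp
  [114,119): 5 bp
  [119,126): 7 bp
  [126,133): 7 bp
  [133,142): 9 bp
  [142,154): 12 bp
  [154,166): 12 bp
  [166,178): 12 bp
  [178,194): 16 bp
  [194,202): 8 bp
  [202,219): 17 bp
  [219,240): 21 bp
  [240,243): 3 bp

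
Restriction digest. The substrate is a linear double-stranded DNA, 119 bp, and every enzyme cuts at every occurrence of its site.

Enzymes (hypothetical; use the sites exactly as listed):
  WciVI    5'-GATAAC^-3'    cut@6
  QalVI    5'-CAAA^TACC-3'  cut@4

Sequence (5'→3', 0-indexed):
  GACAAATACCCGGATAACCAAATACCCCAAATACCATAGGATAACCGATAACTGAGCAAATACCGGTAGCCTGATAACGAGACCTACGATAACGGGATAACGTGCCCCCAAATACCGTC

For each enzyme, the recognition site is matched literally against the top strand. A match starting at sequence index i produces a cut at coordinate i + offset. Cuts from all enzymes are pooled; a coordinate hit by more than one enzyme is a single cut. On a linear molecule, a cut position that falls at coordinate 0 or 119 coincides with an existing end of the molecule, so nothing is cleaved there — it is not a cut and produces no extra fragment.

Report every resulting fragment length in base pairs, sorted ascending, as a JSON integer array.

[4,6,7,7,8,8,9,11,12,14,15,18]

Scan for sites:
  WciVI GATAAC/6: at [12, 39, 46, 72, 87, 95] ⇒ [18, 45, 52, 78, 93, 101]
  QalVI CAAATACC/4: at [2, 18, 27, 56, 108] ⇒ [6, 22, 31, 60, 112]

Pooled cuts: [6, 18, 22, 31, 45, 52, 60, 78, 93, 101, 112]

Fragment lengths:
  [0,6): 6 bp
  [6,18): 12 bp
  [18,22): 4 bp
  [22,31): 9 bp
  [31,45): 14 bp
  [45,52): 7 bp
  [52,60): 8 bp
  [60,78): 18 bp
  [78,93): 15 bp
  [93,101): 8 bp
  [101,112): 11 bp
  [112,119): 7 bp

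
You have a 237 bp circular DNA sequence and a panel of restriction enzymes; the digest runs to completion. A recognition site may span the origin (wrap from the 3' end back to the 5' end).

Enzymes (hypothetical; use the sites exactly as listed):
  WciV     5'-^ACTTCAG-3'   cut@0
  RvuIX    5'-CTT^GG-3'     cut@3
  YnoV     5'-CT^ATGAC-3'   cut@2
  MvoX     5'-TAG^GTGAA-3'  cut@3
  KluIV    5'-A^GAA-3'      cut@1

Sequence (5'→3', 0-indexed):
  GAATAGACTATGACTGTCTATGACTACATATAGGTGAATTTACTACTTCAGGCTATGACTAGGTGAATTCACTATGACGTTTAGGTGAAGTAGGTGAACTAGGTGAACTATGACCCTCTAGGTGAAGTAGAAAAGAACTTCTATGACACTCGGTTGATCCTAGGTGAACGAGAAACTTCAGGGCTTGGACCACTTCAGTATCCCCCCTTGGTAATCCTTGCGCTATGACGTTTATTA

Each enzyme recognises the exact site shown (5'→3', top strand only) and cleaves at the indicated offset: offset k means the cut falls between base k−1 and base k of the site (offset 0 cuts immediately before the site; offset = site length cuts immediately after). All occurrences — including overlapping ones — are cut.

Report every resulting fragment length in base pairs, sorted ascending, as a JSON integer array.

[3,5,5,7,8,8,8,8,9,9,9,10,10,11,11,11,12,12,13,14,15,18,21]

Site scan:
  WciV ACTTCAG/0: at [44, 174, 191] ⇒ [44, 174, 191]
  RvuIX CTTGG/3: at [183, 206] ⇒ [186, 209]
  YnoV CTATGAC/2: at [7, 17, 52, 71, 107, 140, 222] ⇒ [9, 19, 54, 73, 109, 142, 224]
  MvoX TAGGTGAA/3: at [30, 59, 81, 90, 99, 118, 160] ⇒ [33, 62, 84, 93, 102, 121, 163]
  KluIV AGAA/1: at [128, 133, 170, 236] ⇒ [0, 129, 134, 171]

All cut coordinates (distinct, sorted): [0, 9, 19, 33, 44, 54, 62, 73, 84, 93, 102, 109, 121, 129, 134, 142, 163, 171, 174, 186, 191, 209, 224]

Fragment lengths:
  0→9: 9 bp
  9→19: 10 bp
  19→33: 14 bp
  33→44: 11 bp
  44→54: 10 bp
  54→62: 8 bp
  62→73: 11 bp
  73→84: 11 bp
  84→93: 9 bp
  93→102: 9 bp
  102→109: 7 bp
  109→121: 12 bp
  121→129: 8 bp
  129→134: 5 bp
  134→142: 8 bp
  142→163: 21 bp
  163→171: 8 bp
  171→174: 3 bp
  174→186: 12 bp
  186→191: 5 bp
  191→209: 18 bp
  209→224: 15 bp
  224→0 (wrap): 237-224+0 = 13 bp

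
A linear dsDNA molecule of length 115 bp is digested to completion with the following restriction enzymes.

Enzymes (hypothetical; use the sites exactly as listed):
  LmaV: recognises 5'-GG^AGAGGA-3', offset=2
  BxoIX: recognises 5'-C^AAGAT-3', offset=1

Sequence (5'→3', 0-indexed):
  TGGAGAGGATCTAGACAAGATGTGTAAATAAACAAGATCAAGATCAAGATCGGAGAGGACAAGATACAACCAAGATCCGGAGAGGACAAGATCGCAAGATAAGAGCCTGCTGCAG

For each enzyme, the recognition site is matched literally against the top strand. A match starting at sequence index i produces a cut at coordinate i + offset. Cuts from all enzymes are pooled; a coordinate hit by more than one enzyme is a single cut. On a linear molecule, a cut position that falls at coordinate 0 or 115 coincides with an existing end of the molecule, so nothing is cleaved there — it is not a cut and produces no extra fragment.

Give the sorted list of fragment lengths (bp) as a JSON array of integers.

[3,6,6,7,7,8,8,9,11,13,17,20]

Scan for sites:
  LmaV (GGAGAGGA, off=2): starts [1, 51, 78] → cuts [3, 53, 80]
  BxoIX (CAAGAT, off=1): starts [15, 32, 38, 44, 59, 70, 86, 94] → cuts [16, 33, 39, 45, 60, 71, 87, 95]

Pooled cuts: [3, 16, 33, 39, 45, 53, 60, 71, 80, 87, 95]

Fragments:
  [0,3): 3 bp
  [3,16): 13 bp
  [16,33): 17 bp
  [33,39): 6 bp
  [39,45): 6 bp
  [45,53): 8 bp
  [53,60): 7 bp
  [60,71): 11 bp
  [71,80): 9 bp
  [80,87): 7 bp
  [87,95): 8 bp
  [95,115): 20 bp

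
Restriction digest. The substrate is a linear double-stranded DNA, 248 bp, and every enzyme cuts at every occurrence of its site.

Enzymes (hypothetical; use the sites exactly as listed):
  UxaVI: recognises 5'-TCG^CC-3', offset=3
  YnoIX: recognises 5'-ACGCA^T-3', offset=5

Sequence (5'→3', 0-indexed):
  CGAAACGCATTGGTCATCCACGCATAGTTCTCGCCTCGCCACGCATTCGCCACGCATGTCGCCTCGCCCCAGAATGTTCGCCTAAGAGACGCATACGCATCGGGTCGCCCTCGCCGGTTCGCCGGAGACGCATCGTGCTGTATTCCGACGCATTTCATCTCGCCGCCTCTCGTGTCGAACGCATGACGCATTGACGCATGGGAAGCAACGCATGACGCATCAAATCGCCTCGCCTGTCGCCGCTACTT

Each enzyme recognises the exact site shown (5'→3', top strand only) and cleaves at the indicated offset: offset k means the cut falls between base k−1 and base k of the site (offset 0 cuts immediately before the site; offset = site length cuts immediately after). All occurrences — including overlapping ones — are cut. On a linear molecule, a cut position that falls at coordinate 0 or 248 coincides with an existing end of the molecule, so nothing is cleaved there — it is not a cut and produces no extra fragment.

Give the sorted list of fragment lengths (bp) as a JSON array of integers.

[4,5,5,5,5,6,6,7,7,7,7,7,8,8,8,8,9,9,9,10,11,13,14,14,15,20,21]

Scan for sites:
  UxaVI (TCGCC, off=3): starts [30, 35, 46, 58, 63, 77, 104, 110, 118, 159, 224, 229, 236] → cuts [33, 38, 49, 61, 66, 80, 107, 113, 121, 162, 227, 232, 239]
  YnoIX (ACGCAT, off=5): starts [4, 19, 40, 51, 88, 94, 127, 147, 178, 185, 193, 207, 214] → cuts [9, 24, 45, 56, 93, 99, 132, 152, 183, 190, 198, 212, 219]

Pooled cuts: [9, 24, 33, 38, 45, 49, 56, 61, 66, 80, 93, 99, 107, 113, 121, 132, 152, 162, 183, 190, 198, 212, 219, 227, 232, 239]

Fragments:
  [0,9): 9 bp
  [9,24): 15 bp
  [24,33): 9 bp
  [33,38): 5 bp
  [38,45): 7 bp
  [45,49): 4 bp
  [49,56): 7 bp
  [56,61): 5 bp
  [61,66): 5 bp
  [66,80): 14 bp
  [80,93): 13 bp
  [93,99): 6 bp
  [99,107): 8 bp
  [107,113): 6 bp
  [113,121): 8 bp
  [121,132): 11 bp
  [132,152): 20 bp
  [152,162): 10 bp
  [162,183): 21 bp
  [183,190): 7 bp
  [190,198): 8 bp
  [198,212): 14 bp
  [212,219): 7 bp
  [219,227): 8 bp
  [227,232): 5 bp
  [232,239): 7 bp
  [239,248): 9 bp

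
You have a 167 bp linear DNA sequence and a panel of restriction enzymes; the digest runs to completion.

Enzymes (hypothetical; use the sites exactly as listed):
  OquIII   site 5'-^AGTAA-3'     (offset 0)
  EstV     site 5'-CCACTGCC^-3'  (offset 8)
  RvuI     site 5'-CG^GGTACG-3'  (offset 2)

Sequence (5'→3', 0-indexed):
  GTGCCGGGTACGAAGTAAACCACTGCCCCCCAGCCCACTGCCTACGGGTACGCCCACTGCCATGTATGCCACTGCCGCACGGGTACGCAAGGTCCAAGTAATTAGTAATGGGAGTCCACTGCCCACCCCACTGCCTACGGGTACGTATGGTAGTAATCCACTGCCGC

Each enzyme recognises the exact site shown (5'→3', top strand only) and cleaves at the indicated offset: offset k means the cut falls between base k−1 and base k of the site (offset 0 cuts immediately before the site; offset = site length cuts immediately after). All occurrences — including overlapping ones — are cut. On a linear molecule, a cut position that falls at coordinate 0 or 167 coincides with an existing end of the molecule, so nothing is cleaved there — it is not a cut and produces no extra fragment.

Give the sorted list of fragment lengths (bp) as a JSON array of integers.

[2,4,4,5,6,7,7,12,12,14,14,15,15,15,15,20]

Site scan:
  OquIII AGTAA/0: at [13, 96, 103, 151] ⇒ [13, 96, 103, 151]
  EstV CCACTGCC/8: at [19, 34, 53, 68, 115, 127, 157] ⇒ [27, 42, 61, 76, 123, 135, 165]
  RvuI CGGGTACG/2: at [4, 44, 79, 137] ⇒ [6, 46, 81, 139]

All cut coordinates (distinct, sorted): [6, 13, 27, 42, 46, 61, 76, 81, 96, 103, 123, 135, 139, 151, 165]

Fragment lengths:
  [0,6): 6 bp
  [6,13): 7 bp
  [13,27): 14 bp
  [27,42): 15 bp
  [42,46): 4 bp
  [46,61): 15 bp
  [61,76): 15 bp
  [76,81): 5 bp
  [81,96): 15 bp
  [96,103): 7 bp
  [103,123): 20 bp
  [123,135): 12 bp
  [135,139): 4 bp
  [139,151): 12 bp
  [151,165): 14 bp
  [165,167): 2 bp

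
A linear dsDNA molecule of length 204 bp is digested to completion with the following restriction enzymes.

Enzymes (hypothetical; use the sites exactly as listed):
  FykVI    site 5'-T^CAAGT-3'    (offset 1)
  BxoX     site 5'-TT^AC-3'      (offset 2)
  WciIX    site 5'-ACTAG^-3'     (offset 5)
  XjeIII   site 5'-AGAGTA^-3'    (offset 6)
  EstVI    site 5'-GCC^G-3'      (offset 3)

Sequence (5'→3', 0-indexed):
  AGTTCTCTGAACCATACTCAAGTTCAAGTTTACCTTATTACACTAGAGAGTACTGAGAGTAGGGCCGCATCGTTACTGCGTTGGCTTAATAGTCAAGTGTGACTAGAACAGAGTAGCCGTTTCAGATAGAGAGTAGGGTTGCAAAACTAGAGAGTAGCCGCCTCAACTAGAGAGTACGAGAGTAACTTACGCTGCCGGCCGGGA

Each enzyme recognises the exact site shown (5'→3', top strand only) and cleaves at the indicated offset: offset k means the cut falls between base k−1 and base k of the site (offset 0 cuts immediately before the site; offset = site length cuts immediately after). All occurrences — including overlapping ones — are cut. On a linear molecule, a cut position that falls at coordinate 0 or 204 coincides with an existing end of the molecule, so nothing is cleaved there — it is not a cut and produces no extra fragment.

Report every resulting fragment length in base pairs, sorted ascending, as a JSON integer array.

Per-enzyme occurrences:
  FykVI (TCAAGT, off=1): starts [17, 23, 92] → cuts [18, 24, 93]
  BxoX (TTAC, off=2): starts [29, 37, 72, 186] → cuts [31, 39, 74, 188]
  WciIX (ACTAG, off=5): starts [41, 101, 145, 165] → cuts [46, 106, 150, 170]
  XjeIII (AGAGTA, off=6): starts [46, 55, 109, 129, 150, 170, 178] → cuts [52, 61, 115, 135, 156, 176, 184]
  EstVI (GCCG, off=3): starts [63, 115, 156, 193, 197] → cuts [66, 118, 159, 196, 200]

Pooled cuts: [18, 24, 31, 39, 46, 52, 61, 66, 74, 93, 106, 115, 118, 135, 150, 156, 159, 170, 176, 184, 188, 196, 200]

Fragments:
  [0,18): 18 bp
  [18,24): 6 bp
  [24,31): 7 bp
  [31,39): 8 bp
  [39,46): 7 bp
  [46,52): 6 bp
  [52,61): 9 bp
  [61,66): 5 bp
  [66,74): 8 bp
  [74,93): 19 bp
  [93,106): 13 bp
  [106,115): 9 bp
  [115,118): 3 bp
  [118,135): 17 bp
  [135,150): 15 bp
  [150,156): 6 bp
  [156,159): 3 bp
  [159,170): 11 bp
  [170,176): 6 bp
  [176,184): 8 bp
  [184,188): 4 bp
  [188,196): 8 bp
  [196,200): 4 bp
  [200,204): 4 bp

[3,3,4,4,4,5,6,6,6,6,7,7,8,8,8,8,9,9,11,13,15,17,18,19]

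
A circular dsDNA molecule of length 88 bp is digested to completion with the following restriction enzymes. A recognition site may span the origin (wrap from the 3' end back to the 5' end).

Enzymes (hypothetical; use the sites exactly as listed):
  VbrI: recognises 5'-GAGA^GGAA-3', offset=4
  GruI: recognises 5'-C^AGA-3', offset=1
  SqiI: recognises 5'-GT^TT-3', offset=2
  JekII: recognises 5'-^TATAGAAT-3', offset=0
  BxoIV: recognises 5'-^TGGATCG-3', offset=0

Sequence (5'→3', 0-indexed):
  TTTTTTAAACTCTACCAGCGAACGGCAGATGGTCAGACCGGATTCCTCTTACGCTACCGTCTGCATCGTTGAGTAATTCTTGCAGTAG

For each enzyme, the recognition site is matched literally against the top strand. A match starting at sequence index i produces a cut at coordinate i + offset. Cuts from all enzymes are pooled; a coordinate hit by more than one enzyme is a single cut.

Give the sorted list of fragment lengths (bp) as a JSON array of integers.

Per-enzyme occurrences:
  VbrI (GAGAGGAA, off=4): no sites
  GruI CAGA/1: at [25, 33] ⇒ [26, 34]
  SqiI GTTT/2: at [87] ⇒ [1]
  JekII (TATAGAAT, off=0): no sites
  BxoIV (TGGATCG, off=0): no sites

Pooled cuts: [1, 26, 34]

Fragments:
  1→26: 25 bp
  26→34: 8 bp
  34→1 (wrap): 88-34+1 = 55 bp

[8,25,55]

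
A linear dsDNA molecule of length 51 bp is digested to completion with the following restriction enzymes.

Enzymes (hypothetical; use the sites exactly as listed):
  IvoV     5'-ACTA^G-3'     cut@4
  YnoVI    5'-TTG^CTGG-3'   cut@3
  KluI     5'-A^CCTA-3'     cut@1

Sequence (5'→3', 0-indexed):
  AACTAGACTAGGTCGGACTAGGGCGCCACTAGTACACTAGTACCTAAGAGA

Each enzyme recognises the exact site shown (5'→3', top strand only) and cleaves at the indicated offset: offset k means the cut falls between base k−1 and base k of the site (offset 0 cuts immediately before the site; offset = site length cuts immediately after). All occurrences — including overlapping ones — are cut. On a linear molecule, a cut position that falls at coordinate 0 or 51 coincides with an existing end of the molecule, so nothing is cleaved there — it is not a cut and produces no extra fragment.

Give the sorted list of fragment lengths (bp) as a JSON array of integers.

Site scan:
  IvoV (ACTAG, off=4): starts [1, 6, 16, 27, 35] → cuts [5, 10, 20, 31, 39]
  YnoVI (TTGCTGG, off=3): no sites
  KluI (ACCTA, off=1): starts [41] → cuts [42]

Pooled cuts: [5, 10, 20, 31, 39, 42]

Fragments:
  [0,5): 5 bp
  [5,10): 5 bp
  [10,20): 10 bp
  [20,31): 11 bp
  [31,39): 8 bp
  [39,42): 3 bp
  [42,51): 9 bp

[3,5,5,8,9,10,11]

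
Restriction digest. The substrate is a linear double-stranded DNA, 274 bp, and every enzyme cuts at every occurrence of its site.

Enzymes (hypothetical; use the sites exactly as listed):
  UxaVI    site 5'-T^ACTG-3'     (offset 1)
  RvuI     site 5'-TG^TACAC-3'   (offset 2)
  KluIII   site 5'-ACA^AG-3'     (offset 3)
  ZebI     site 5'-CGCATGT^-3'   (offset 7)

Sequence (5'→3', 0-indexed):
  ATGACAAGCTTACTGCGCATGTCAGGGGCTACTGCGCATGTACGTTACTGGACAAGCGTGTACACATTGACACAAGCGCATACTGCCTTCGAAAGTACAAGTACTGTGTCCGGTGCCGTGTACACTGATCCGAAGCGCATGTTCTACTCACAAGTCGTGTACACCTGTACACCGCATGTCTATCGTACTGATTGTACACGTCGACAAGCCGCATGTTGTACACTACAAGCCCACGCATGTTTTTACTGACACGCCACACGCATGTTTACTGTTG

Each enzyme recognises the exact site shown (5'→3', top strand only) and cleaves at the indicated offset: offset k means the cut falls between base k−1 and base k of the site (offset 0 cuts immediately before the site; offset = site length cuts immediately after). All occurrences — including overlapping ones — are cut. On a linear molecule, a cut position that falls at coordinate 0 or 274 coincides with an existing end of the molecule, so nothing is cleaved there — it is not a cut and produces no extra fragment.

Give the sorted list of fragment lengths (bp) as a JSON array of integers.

Scan for sites:
  UxaVI (TACTG, off=1): starts [10, 29, 45, 80, 101, 185, 243, 266] → cuts [11, 30, 46, 81, 102, 186, 244, 267]
  RvuI (TGTACAC, off=2): starts [58, 118, 157, 165, 192, 216] → cuts [60, 120, 159, 167, 194, 218]
  KluIII (ACAAG, off=3): starts [3, 51, 71, 96, 149, 203, 224] → cuts [6, 54, 74, 99, 152, 206, 227]
  ZebI (CGCATGT, off=7): starts [15, 34, 135, 172, 209, 233, 258] → cuts [22, 41, 142, 179, 216, 240, 265]

All cut coordinates (distinct, sorted): [6, 11, 22, 30, 41, 46, 54, 60, 74, 81, 99, 102, 120, 142, 152, 159, 167, 179, 186, 194, 206, 216, 218, 227, 240, 244, 265, 267]

Fragment lengths:
  [0,6): 6 bp
  [6,11): 5 bp
  [11,22): 11 bp
  [22,30): 8 bp
  [30,41): 11 bp
  [41,46): 5 bp
  [46,54): 8 bp
  [54,60): 6 bp
  [60,74): 14 bp
  [74,81): 7 bp
  [81,99): 18 bp
  [99,102): 3 bp
  [102,120): 18 bp
  [120,142): 22 bp
  [142,152): 10 bp
  [152,159): 7 bp
  [159,167): 8 bp
  [167,179): 12 bp
  [179,186): 7 bp
  [186,194): 8 bp
  [194,206): 12 bp
  [206,216): 10 bp
  [216,218): 2 bp
  [218,227): 9 bp
  [227,240): 13 bp
  [240,244): 4 bp
  [244,265): 21 bp
  [265,267): 2 bp
  [267,274): 7 bp

[2,2,3,4,5,5,6,6,7,7,7,7,8,8,8,8,9,10,10,11,11,12,12,13,14,18,18,21,22]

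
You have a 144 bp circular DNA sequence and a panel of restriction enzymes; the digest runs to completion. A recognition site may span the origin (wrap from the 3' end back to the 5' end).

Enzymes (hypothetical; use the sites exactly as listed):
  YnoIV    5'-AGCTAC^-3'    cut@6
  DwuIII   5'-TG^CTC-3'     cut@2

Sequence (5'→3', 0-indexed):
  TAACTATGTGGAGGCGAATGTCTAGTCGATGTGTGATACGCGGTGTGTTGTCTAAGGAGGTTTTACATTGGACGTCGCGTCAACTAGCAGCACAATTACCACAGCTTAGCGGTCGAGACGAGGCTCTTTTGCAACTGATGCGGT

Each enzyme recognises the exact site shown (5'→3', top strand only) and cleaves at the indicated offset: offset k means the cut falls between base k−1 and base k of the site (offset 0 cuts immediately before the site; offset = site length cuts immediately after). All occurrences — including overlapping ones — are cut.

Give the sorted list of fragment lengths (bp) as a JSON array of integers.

Site scan:
  YnoIV (AGCTAC, off=6): no sites
  DwuIII (TGCTC, off=2): no sites

All cut coordinates (distinct, sorted): ∅

Fragment lengths:
  no cuts → one circular fragment of 144 bp

[144]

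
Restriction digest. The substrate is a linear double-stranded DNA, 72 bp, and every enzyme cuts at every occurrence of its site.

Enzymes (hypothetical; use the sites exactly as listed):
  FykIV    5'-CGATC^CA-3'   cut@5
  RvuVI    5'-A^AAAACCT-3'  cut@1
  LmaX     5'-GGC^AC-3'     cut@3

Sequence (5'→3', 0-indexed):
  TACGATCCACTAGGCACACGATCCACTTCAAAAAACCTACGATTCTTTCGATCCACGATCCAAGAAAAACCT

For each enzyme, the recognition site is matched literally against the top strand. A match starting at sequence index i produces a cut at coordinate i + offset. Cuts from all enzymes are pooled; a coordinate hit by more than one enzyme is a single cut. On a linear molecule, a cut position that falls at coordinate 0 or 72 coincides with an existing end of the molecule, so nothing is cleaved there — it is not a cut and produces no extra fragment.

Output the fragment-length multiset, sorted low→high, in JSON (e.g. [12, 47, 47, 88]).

Site scan:
  FykIV CGATCCA/5: at [2, 18, 48, 55] ⇒ [7, 23, 53, 60]
  RvuVI AAAAACCT/1: at [30, 64] ⇒ [31, 65]
  LmaX GGCAC/3: at [12] ⇒ [15]

Pooled cuts: [7, 15, 23, 31, 53, 60, 65]

Fragments:
  [0,7): 7 bp
  [7,15): 8 bp
  [15,23): 8 bp
  [23,31): 8 bp
  [31,53): 22 bp
  [53,60): 7 bp
  [60,65): 5 bp
  [65,72): 7 bp

[5,7,7,7,8,8,8,22]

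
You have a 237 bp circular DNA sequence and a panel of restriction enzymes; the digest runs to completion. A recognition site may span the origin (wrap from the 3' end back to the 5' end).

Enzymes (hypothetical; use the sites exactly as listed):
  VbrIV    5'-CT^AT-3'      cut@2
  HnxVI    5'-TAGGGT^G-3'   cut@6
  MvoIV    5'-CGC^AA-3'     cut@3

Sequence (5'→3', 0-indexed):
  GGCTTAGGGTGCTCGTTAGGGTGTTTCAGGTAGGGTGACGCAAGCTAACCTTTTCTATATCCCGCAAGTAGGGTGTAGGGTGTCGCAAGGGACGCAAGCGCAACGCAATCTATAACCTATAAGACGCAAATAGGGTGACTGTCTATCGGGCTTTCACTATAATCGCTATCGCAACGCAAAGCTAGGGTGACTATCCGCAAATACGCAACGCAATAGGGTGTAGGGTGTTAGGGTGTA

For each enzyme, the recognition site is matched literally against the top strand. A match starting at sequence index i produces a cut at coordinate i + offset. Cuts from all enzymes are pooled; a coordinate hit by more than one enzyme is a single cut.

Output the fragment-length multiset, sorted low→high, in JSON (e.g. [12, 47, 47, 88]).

Per-enzyme occurrences:
  VbrIV CTAT/2: at [54, 109, 116, 142, 156, 165, 190] ⇒ [56, 111, 118, 144, 158, 167, 192]
  HnxVI TAGGGTG/6: at [4, 16, 30, 68, 75, 130, 182, 213, 220, 228] ⇒ [10, 22, 36, 74, 81, 136, 188, 219, 226, 234]
  MvoIV CGCAA/3: at [38, 62, 83, 92, 98, 103, 124, 169, 174, 195, 203, 208] ⇒ [41, 65, 86, 95, 101, 106, 127, 172, 177, 198, 206, 211]

All cut coordinates (distinct, sorted): [10, 22, 36, 41, 56, 65, 74, 81, 86, 95, 101, 106, 111, 118, 127, 136, 144, 158, 167, 172, 177, 188, 192, 198, 206, 211, 219, 226, 234]

Fragment lengths:
  10→22: 12 bp
  22→36: 14 bp
  36→41: 5 bp
  41→56: 15 bp
  56→65: 9 bp
  65→74: 9 bp
  74→81: 7 bp
  81→86: 5 bp
  86→95: 9 bp
  95→101: 6 bp
  101→106: 5 bp
  106→111: 5 bp
  111→118: 7 bp
  118→127: 9 bp
  127→136: 9 bp
  136→144: 8 bp
  144→158: 14 bp
  158→167: 9 bp
  167→172: 5 bp
  172→177: 5 bp
  177→188: 11 bp
  188→192: 4 bp
  192→198: 6 bp
  198→206: 8 bp
  206→211: 5 bp
  211→219: 8 bp
  219→226: 7 bp
  226→234: 8 bp
  234→10 (wrap): 237-234+10 = 13 bp

[4,5,5,5,5,5,5,5,6,6,7,7,7,8,8,8,8,9,9,9,9,9,9,11,12,13,14,14,15]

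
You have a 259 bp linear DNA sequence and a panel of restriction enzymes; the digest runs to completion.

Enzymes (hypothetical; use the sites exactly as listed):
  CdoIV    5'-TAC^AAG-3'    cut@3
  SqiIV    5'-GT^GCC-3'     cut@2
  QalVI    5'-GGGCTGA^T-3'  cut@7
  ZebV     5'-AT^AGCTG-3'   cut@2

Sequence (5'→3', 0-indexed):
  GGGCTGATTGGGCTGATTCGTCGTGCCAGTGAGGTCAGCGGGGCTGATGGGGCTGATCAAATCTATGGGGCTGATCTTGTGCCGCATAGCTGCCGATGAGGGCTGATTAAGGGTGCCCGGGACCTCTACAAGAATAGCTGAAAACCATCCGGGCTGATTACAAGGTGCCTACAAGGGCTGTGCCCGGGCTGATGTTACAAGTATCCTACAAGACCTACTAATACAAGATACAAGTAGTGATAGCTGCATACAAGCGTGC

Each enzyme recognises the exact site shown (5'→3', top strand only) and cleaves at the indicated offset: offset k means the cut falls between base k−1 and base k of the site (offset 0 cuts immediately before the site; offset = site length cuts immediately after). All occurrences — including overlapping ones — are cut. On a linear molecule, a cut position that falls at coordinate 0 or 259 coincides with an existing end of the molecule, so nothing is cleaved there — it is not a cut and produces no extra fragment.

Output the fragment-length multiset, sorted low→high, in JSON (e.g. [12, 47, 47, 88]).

Scan for sites:
  CdoIV TACAAG/3: at [126, 158, 169, 195, 206, 221, 228, 248] ⇒ [129, 161, 172, 198, 209, 224, 231, 251]
  SqiIV GTGCC/2: at [22, 78, 112, 164, 179] ⇒ [24, 80, 114, 166, 181]
  QalVI GGGCTGAT/7: at [0, 9, 40, 49, 67, 99, 150, 185] ⇒ [7, 16, 47, 56, 74, 106, 157, 192]
  ZebV ATAGCTG/2: at [85, 133, 239] ⇒ [87, 135, 241]

All cut coordinates (distinct, sorted): [7, 16, 24, 47, 56, 74, 80, 87, 106, 114, 129, 135, 157, 161, 166, 172, 181, 192, 198, 209, 224, 231, 241, 251]

Fragments:
  [0,7): 7 bp
  [7,16): 9 bp
  [16,24): 8 bp
  [24,47): 23 bp
  [47,56): 9 bp
  [56,74): 18 bp
  [74,80): 6 bp
  [80,87): 7 bp
  [87,106): 19 bp
  [106,114): 8 bp
  [114,129): 15 bp
  [129,135): 6 bp
  [135,157): 22 bp
  [157,161): 4 bp
  [161,166): 5 bp
  [166,172): 6 bp
  [172,181): 9 bp
  [181,192): 11 bp
  [192,198): 6 bp
  [198,209): 11 bp
  [209,224): 15 bp
  [224,231): 7 bp
  [231,241): 10 bp
  [241,251): 10 bp
  [251,259): 8 bp

[4,5,6,6,6,6,7,7,7,8,8,8,9,9,9,10,10,11,11,15,15,18,19,22,23]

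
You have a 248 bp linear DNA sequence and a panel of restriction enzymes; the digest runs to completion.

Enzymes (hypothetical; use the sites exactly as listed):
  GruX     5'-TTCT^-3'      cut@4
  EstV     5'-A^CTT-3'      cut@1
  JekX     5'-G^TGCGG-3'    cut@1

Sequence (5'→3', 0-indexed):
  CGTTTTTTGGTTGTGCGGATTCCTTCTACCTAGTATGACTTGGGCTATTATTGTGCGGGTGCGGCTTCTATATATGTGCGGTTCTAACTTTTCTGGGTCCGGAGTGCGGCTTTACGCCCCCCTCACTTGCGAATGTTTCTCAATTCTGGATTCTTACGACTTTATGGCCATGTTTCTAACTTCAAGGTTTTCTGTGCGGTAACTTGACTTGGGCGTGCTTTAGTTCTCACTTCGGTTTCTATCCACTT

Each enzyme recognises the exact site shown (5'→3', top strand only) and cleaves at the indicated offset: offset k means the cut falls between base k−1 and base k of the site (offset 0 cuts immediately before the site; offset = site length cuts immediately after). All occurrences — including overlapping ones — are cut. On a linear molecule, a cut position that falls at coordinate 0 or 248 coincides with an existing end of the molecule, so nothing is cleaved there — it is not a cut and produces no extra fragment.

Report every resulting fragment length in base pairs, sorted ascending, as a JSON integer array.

Per-enzyme occurrences:
  GruX (TTCT, off=4): starts [23, 65, 81, 90, 136, 143, 150, 173, 189, 223, 236] → cuts [27, 69, 85, 94, 140, 147, 154, 177, 193, 227, 240]
  EstV (ACTT, off=1): starts [37, 86, 124, 158, 178, 201, 206, 228, 244] → cuts [38, 87, 125, 159, 179, 202, 207, 229, 245]
  JekX (GTGCGG, off=1): starts [12, 52, 58, 75, 103, 193] → cuts [13, 53, 59, 76, 104, 194]

All cut coordinates (distinct, sorted): [13, 27, 38, 53, 59, 69, 76, 85, 87, 94, 104, 125, 140, 147, 154, 159, 177, 179, 193, 194, 202, 207, 227, 229, 240, 245]

Fragment lengths:
  [0,13): 13 bp
  [13,27): 14 bp
  [27,38): 11 bp
  [38,53): 15 bp
  [53,59): 6 bp
  [59,69): 10 bp
  [69,76): 7 bp
  [76,85): 9 bp
  [85,87): 2 bp
  [87,94): 7 bp
  [94,104): 10 bp
  [104,125): 21 bp
  [125,140): 15 bp
  [140,147): 7 bp
  [147,154): 7 bp
  [154,159): 5 bp
  [159,177): 18 bp
  [177,179): 2 bp
  [179,193): 14 bp
  [193,194): 1 bp
  [194,202): 8 bp
  [202,207): 5 bp
  [207,227): 20 bp
  [227,229): 2 bp
  [229,240): 11 bp
  [240,245): 5 bp
  [245,248): 3 bp

[1,2,2,2,3,5,5,5,6,7,7,7,7,8,9,10,10,11,11,13,14,14,15,15,18,20,21]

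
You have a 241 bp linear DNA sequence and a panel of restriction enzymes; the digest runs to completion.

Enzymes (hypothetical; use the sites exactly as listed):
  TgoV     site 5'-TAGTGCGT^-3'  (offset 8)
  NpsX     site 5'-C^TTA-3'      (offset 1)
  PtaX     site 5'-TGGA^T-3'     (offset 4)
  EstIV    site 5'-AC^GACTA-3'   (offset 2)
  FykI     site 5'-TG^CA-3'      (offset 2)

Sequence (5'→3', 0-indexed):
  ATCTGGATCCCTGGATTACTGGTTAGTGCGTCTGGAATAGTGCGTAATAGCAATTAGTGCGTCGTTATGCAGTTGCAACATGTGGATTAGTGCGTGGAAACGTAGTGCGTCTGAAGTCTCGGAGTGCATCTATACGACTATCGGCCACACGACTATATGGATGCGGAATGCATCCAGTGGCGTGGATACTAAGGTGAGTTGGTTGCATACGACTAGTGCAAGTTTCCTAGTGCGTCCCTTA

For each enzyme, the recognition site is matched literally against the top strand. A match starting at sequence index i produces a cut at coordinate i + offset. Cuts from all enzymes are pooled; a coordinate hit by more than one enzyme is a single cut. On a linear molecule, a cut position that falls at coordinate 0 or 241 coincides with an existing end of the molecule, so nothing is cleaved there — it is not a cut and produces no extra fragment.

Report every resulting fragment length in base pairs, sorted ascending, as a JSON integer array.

[3,3,5,6,7,7,8,8,9,9,9,11,11,14,15,15,16,16,16,17,17,19]

Scan for sites:
  TgoV (TAGTGCGT, off=8): starts [23, 37, 54, 87, 102, 227] → cuts [31, 45, 62, 95, 110, 235]
  NpsX (CTTA, off=1): starts [237] → cuts [238]
  PtaX (TGGAT, off=4): starts [3, 11, 82, 157, 182] → cuts [7, 15, 86, 161, 186]
  EstIV (ACGACTA, off=2): starts [133, 148, 208] → cuts [135, 150, 210]
  FykI (TGCA, off=2): starts [67, 73, 124, 168, 203, 216] → cuts [69, 75, 126, 170, 205, 218]

All cut coordinates (distinct, sorted): [7, 15, 31, 45, 62, 69, 75, 86, 95, 110, 126, 135, 150, 161, 170, 186, 205, 210, 218, 235, 238]

Fragments:
  [0,7): 7 bp
  [7,15): 8 bp
  [15,31): 16 bp
  [31,45): 14 bp
  [45,62): 17 bp
  [62,69): 7 bp
  [69,75): 6 bp
  [75,86): 11 bp
  [86,95): 9 bp
  [95,110): 15 bp
  [110,126): 16 bp
  [126,135): 9 bp
  [135,150): 15 bp
  [150,161): 11 bp
  [161,170): 9 bp
  [170,186): 16 bp
  [186,205): 19 bp
  [205,210): 5 bp
  [210,218): 8 bp
  [218,235): 17 bp
  [235,238): 3 bp
  [238,241): 3 bp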